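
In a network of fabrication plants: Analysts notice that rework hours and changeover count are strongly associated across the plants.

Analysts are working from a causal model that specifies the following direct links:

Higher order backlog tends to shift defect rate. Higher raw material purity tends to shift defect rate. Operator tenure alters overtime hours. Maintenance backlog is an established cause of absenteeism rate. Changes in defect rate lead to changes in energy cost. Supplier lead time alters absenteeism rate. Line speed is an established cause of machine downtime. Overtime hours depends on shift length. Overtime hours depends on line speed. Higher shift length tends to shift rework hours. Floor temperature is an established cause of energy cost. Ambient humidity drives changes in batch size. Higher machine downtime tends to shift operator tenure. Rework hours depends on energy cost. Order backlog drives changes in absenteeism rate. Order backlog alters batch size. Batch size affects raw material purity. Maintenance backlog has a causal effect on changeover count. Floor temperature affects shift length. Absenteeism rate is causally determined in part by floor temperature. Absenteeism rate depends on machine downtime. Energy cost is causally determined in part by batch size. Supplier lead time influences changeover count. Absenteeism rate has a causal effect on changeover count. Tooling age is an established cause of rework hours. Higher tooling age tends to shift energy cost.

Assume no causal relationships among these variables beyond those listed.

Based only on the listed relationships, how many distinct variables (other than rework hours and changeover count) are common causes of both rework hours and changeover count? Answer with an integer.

2

The common causes are: floor temperature (to rework hours via floor temperature → shift length → rework hours; to changeover count via floor temperature → absenteeism rate → changeover count); order backlog (to rework hours via order backlog → batch size → energy cost → rework hours; to changeover count via order backlog → absenteeism rate → changeover count).
Every other variable lacks a causal path to at least one of rework hours and changeover count.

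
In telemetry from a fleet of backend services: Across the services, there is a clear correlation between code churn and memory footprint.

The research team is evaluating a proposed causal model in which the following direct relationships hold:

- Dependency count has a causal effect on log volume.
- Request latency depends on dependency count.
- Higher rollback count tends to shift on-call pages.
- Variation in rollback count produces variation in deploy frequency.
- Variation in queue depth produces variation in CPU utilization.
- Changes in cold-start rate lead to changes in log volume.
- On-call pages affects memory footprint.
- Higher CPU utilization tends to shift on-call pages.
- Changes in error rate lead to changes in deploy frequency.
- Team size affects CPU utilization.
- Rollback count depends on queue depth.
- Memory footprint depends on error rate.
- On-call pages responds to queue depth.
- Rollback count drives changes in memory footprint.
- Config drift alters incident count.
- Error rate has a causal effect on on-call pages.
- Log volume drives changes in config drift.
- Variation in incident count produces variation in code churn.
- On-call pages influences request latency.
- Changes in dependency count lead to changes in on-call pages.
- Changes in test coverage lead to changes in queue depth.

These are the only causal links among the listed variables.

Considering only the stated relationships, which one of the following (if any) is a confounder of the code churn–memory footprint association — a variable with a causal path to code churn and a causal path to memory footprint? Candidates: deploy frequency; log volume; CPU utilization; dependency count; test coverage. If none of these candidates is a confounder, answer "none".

Dependency count causes code churn (dependency count → log volume → config drift → incident count → code churn) and also causes memory footprint (dependency count → on-call pages → memory footprint); it is a common cause of both.
Each of the other candidates lacks a causal path to at least one of code churn and memory footprint, so they do not confound the relationship.

dependency count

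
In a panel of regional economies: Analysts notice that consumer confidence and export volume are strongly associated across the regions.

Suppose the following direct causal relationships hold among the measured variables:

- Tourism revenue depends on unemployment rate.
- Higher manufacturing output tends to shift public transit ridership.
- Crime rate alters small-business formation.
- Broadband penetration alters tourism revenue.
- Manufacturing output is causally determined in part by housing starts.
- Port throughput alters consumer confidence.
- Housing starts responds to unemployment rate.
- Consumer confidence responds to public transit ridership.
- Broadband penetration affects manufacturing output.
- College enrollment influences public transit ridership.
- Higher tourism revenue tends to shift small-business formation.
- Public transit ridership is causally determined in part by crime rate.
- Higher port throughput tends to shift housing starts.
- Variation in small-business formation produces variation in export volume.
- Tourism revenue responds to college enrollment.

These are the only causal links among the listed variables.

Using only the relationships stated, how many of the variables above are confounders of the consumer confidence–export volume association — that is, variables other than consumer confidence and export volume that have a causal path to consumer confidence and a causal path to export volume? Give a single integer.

The common causes are: broadband penetration (to consumer confidence via broadband penetration → manufacturing output → public transit ridership → consumer confidence; to export volume via broadband penetration → tourism revenue → small-business formation → export volume); college enrollment (to consumer confidence via college enrollment → public transit ridership → consumer confidence; to export volume via college enrollment → tourism revenue → small-business formation → export volume); crime rate (to consumer confidence via crime rate → public transit ridership → consumer confidence; to export volume via crime rate → small-business formation → export volume); unemployment rate (to consumer confidence via unemployment rate → housing starts → manufacturing output → public transit ridership → consumer confidence; to export volume via unemployment rate → tourism revenue → small-business formation → export volume).
Every other variable lacks a causal path to at least one of consumer confidence and export volume.

4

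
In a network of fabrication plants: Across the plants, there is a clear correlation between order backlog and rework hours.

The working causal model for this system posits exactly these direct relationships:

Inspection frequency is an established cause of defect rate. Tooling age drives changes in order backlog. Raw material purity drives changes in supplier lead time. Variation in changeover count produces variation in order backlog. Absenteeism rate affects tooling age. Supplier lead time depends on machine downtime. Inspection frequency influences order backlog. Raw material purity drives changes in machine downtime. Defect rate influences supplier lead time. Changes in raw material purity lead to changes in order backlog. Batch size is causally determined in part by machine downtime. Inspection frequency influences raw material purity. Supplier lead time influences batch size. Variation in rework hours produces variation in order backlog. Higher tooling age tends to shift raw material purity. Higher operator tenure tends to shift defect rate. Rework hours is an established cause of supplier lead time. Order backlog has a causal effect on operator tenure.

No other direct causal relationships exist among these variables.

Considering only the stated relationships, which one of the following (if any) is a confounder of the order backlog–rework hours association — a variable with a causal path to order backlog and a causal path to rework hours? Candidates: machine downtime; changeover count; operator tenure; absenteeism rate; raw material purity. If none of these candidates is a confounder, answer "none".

none

None of the listed candidates has causal paths to both order backlog and rework hours in the stated relationships, so none is a common cause.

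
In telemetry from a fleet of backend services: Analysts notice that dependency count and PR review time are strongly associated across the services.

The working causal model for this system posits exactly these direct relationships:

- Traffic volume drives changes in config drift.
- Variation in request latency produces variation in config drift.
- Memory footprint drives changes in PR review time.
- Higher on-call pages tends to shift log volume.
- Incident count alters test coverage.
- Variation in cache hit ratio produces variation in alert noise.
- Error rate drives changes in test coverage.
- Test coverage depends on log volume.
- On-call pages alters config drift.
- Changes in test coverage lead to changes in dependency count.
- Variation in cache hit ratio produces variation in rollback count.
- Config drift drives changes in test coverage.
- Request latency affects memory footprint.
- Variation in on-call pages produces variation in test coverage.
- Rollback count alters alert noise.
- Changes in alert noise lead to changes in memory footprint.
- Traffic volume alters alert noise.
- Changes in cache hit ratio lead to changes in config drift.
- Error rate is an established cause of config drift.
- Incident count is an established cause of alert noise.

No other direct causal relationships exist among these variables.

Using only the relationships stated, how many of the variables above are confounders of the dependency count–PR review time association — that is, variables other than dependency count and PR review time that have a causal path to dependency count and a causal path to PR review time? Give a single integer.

The common causes are: cache hit ratio (to dependency count via cache hit ratio → config drift → test coverage → dependency count; to PR review time via cache hit ratio → alert noise → memory footprint → PR review time); incident count (to dependency count via incident count → test coverage → dependency count; to PR review time via incident count → alert noise → memory footprint → PR review time); request latency (to dependency count via request latency → config drift → test coverage → dependency count; to PR review time via request latency → memory footprint → PR review time); traffic volume (to dependency count via traffic volume → config drift → test coverage → dependency count; to PR review time via traffic volume → alert noise → memory footprint → PR review time).
Every other variable lacks a causal path to at least one of dependency count and PR review time.

4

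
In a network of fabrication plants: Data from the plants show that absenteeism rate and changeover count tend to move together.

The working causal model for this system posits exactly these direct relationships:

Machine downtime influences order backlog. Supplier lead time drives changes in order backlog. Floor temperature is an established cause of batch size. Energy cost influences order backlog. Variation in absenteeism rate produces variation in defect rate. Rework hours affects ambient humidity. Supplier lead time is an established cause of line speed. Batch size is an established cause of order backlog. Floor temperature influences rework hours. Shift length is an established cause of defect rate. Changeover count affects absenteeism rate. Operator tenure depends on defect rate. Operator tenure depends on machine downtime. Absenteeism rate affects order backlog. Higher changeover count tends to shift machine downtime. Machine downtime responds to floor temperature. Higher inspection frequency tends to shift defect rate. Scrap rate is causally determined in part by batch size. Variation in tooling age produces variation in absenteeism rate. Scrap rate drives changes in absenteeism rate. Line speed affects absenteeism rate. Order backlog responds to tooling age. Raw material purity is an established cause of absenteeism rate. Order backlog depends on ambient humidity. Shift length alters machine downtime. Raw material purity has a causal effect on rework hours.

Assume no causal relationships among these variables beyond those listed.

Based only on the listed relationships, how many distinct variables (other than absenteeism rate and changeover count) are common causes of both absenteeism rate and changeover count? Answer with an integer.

No listed variable has a causal path to both absenteeism rate and changeover count, so there are no common causes.

0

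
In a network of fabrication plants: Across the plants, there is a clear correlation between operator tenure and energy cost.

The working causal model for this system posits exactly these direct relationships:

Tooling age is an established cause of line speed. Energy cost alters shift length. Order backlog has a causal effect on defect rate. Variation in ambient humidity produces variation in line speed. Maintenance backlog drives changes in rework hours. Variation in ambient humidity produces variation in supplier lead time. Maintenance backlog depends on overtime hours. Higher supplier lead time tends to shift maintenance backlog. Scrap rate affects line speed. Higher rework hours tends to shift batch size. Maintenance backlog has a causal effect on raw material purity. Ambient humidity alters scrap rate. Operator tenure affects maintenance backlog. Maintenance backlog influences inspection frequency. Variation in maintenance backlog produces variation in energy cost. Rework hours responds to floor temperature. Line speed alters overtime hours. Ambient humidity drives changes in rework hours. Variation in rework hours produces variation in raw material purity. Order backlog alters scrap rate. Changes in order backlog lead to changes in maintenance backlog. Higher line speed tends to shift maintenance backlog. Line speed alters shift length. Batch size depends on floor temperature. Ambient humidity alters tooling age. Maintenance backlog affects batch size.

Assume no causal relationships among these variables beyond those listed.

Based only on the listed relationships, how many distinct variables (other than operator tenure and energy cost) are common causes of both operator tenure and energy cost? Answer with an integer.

No listed variable has a causal path to both operator tenure and energy cost, so there are no common causes.

0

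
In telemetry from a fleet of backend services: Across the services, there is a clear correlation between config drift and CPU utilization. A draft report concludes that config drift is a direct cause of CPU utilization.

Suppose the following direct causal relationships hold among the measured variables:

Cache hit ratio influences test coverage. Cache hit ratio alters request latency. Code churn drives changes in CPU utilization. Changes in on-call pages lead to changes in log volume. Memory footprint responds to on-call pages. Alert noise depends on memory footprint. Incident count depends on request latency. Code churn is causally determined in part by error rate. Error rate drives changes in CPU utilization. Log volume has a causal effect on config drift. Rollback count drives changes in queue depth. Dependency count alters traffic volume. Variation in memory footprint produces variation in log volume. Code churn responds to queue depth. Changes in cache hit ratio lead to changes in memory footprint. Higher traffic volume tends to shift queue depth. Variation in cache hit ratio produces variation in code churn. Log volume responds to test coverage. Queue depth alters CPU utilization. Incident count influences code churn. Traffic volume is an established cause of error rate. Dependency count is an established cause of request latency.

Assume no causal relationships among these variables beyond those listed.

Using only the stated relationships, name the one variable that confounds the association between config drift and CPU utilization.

Cache hit ratio has a causal path to config drift (cache hit ratio → memory footprint → log volume → config drift) and a separate causal path to CPU utilization (cache hit ratio → code churn → CPU utilization), so it is a common cause of both.
No stated relationship gives config drift a causal route to CPU utilization, so the correlation is explained by the shared upstream cause rather than a direct effect.

cache hit ratio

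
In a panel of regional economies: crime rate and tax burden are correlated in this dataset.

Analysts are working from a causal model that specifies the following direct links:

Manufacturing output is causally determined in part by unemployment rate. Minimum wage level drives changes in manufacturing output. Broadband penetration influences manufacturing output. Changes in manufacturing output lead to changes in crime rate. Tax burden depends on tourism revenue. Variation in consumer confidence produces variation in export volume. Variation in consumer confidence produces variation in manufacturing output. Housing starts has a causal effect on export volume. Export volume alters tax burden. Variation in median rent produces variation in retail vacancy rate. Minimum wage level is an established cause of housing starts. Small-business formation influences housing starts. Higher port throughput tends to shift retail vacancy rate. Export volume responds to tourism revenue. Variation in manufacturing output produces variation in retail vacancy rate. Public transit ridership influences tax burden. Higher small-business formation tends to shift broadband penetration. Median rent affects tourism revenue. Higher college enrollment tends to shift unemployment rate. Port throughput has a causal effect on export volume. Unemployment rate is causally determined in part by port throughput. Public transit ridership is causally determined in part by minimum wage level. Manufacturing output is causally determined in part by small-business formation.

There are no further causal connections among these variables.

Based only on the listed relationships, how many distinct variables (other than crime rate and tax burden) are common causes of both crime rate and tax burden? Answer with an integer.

The common causes are: consumer confidence (to crime rate via consumer confidence → manufacturing output → crime rate; to tax burden via consumer confidence → export volume → tax burden); minimum wage level (to crime rate via minimum wage level → manufacturing output → crime rate; to tax burden via minimum wage level → public transit ridership → tax burden); port throughput (to crime rate via port throughput → unemployment rate → manufacturing output → crime rate; to tax burden via port throughput → export volume → tax burden); small-business formation (to crime rate via small-business formation → manufacturing output → crime rate; to tax burden via small-business formation → housing starts → export volume → tax burden).
Every other variable lacks a causal path to at least one of crime rate and tax burden.

4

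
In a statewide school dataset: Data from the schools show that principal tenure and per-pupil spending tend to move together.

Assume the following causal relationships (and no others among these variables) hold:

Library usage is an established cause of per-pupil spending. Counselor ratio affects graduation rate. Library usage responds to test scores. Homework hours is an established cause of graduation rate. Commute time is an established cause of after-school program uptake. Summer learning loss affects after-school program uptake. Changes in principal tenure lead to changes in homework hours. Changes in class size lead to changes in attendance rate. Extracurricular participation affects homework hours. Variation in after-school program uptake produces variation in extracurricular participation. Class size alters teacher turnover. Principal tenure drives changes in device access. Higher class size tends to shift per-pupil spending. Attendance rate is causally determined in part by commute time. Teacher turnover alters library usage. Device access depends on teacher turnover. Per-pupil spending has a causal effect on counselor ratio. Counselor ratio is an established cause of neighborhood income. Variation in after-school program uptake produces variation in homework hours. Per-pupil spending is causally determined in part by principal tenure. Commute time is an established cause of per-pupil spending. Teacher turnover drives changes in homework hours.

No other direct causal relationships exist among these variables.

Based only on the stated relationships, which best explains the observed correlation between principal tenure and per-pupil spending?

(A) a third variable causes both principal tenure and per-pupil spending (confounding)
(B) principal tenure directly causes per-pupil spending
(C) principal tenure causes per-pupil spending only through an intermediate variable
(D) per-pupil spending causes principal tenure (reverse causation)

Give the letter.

There is a stated direct causal link principal tenure → per-pupil spending, and no variable causes both principal tenure and per-pupil spending, so the correlation reflects direct causation.

B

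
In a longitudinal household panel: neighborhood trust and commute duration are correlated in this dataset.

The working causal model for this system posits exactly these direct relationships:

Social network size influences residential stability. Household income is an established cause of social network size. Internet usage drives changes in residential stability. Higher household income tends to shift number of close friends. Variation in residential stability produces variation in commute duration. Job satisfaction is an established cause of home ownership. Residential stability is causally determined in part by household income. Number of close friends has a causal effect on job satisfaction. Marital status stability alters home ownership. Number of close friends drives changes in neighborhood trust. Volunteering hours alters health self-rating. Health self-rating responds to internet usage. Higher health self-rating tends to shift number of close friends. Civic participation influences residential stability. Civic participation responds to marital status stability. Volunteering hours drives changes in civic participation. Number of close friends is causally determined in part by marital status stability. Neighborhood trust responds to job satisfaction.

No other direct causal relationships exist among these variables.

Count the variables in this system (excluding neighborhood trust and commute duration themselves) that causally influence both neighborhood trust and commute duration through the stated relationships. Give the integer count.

4

The common causes are: household income (to neighborhood trust via household income → number of close friends → neighborhood trust; to commute duration via household income → residential stability → commute duration); internet usage (to neighborhood trust via internet usage → health self-rating → number of close friends → neighborhood trust; to commute duration via internet usage → residential stability → commute duration); marital status stability (to neighborhood trust via marital status stability → number of close friends → neighborhood trust; to commute duration via marital status stability → civic participation → residential stability → commute duration); volunteering hours (to neighborhood trust via volunteering hours → health self-rating → number of close friends → neighborhood trust; to commute duration via volunteering hours → civic participation → residential stability → commute duration).
Every other variable lacks a causal path to at least one of neighborhood trust and commute duration.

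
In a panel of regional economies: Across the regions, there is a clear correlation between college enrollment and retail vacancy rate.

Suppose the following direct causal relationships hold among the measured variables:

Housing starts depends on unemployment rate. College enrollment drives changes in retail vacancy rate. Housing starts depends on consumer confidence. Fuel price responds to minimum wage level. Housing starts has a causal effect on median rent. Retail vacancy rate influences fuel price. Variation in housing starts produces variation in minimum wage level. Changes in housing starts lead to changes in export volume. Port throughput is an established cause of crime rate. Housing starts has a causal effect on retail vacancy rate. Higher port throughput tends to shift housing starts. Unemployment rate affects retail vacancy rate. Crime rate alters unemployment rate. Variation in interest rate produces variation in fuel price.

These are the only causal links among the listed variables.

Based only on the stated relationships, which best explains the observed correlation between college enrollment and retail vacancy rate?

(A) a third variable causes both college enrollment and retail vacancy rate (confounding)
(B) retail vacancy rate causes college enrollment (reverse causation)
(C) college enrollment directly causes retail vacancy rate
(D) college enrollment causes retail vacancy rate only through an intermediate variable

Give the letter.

There is a stated direct causal link college enrollment → retail vacancy rate, and no variable causes both college enrollment and retail vacancy rate, so the correlation reflects direct causation.

C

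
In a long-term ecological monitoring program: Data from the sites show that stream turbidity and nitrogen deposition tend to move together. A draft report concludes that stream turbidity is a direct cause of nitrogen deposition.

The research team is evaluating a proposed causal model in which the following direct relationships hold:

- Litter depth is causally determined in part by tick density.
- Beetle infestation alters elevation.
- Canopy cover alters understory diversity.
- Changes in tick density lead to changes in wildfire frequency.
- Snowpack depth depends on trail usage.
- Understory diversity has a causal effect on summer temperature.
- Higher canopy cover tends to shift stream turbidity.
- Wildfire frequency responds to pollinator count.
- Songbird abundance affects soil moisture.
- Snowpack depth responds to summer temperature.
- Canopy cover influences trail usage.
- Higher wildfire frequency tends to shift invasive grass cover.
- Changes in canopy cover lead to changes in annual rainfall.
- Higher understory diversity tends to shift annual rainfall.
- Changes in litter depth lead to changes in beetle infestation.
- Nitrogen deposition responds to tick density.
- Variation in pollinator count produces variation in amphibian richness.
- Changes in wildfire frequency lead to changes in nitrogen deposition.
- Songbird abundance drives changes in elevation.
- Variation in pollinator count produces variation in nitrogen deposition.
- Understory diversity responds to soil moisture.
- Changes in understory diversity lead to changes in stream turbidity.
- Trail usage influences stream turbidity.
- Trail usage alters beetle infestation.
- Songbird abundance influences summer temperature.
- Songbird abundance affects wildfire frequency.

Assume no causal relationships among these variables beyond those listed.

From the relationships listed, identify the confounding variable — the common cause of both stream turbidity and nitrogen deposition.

Songbird abundance has a causal path to stream turbidity (songbird abundance → soil moisture → understory diversity → stream turbidity) and a separate causal path to nitrogen deposition (songbird abundance → wildfire frequency → nitrogen deposition), so it is a common cause of both.
No stated relationship gives stream turbidity a causal route to nitrogen deposition, so the correlation is explained by the shared upstream cause rather than a direct effect.

songbird abundance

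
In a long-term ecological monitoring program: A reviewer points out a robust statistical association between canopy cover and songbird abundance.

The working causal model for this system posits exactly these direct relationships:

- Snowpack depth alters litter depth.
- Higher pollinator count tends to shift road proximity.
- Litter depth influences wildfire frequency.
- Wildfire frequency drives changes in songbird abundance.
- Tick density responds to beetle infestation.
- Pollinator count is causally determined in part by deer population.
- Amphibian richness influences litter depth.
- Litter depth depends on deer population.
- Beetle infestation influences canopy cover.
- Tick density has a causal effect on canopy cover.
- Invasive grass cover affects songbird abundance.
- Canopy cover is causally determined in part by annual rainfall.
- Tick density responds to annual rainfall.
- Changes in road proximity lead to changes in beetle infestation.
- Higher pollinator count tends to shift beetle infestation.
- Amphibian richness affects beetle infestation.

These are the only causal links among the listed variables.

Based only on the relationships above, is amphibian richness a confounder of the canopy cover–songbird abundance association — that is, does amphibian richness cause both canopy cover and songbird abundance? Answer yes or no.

Amphibian richness has a causal path to canopy cover (amphibian richness → beetle infestation → canopy cover) and to songbird abundance (amphibian richness → litter depth → wildfire frequency → songbird abundance), so it is a common cause of both — a confounder.

yes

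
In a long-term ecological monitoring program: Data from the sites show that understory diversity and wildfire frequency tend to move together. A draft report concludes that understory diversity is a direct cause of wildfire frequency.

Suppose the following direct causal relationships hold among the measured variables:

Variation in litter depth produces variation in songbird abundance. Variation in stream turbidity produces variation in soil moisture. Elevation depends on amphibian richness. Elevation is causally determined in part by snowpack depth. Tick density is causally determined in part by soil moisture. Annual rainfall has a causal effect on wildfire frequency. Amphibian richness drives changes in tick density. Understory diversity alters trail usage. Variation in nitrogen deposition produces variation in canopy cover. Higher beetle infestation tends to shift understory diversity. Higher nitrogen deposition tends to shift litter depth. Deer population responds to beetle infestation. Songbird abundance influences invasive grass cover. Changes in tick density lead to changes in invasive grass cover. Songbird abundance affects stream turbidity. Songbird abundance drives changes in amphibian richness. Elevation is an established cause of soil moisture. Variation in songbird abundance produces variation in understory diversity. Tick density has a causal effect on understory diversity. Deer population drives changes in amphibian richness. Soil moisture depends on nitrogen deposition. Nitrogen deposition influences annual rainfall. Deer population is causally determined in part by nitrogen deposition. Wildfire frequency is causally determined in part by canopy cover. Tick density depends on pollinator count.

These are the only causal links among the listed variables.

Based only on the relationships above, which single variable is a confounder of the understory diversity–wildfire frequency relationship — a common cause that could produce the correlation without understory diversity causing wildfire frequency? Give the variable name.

nitrogen deposition

Nitrogen deposition has a causal path to understory diversity (nitrogen deposition → soil moisture → tick density → understory diversity) and a separate causal path to wildfire frequency (nitrogen deposition → canopy cover → wildfire frequency), so it is a common cause of both.
No stated relationship gives understory diversity a causal route to wildfire frequency, so the correlation is explained by the shared upstream cause rather than a direct effect.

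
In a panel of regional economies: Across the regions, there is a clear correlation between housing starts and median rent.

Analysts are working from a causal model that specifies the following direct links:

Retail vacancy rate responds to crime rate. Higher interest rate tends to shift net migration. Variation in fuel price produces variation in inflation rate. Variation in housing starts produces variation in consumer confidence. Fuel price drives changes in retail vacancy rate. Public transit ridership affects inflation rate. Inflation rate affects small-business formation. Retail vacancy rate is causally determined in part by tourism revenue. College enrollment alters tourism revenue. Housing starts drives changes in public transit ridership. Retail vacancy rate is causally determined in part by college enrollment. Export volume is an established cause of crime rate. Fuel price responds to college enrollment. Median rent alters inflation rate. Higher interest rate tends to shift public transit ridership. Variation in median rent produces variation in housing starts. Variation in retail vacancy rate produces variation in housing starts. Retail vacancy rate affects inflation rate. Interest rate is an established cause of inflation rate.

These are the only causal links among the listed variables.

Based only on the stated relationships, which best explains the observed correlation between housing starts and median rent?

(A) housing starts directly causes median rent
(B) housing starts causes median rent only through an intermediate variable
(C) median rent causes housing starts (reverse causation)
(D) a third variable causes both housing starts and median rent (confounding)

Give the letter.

C

The stated link runs median rent → housing starts; housing starts has no causal path to median rent. No variable causes both, so confounding is ruled out. The correlation reflects reverse causation.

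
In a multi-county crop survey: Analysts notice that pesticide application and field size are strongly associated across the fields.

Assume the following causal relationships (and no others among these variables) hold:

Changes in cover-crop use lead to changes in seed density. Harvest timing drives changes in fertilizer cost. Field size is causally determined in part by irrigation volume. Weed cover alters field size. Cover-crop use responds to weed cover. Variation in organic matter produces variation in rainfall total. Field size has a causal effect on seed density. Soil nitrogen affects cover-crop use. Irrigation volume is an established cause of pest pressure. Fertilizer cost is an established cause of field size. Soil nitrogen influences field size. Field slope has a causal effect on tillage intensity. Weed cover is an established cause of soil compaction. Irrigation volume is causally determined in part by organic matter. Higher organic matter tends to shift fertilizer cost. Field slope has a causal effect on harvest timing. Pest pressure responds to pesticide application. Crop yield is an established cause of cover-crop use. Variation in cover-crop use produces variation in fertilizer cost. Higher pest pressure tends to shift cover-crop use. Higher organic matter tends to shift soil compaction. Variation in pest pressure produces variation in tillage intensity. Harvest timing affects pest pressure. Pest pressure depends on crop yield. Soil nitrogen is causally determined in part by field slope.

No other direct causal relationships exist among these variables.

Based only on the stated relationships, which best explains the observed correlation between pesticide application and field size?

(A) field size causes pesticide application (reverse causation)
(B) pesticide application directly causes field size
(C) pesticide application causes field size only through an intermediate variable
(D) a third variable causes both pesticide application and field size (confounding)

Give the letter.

Pesticide application reaches field size through pesticide application → pest pressure → cover-crop use → fertilizer cost → field size — an indirect causal chain with no direct pesticide application → field size link. No variable causes both pesticide application and field size, so confounding is ruled out; the effect is mediated.

C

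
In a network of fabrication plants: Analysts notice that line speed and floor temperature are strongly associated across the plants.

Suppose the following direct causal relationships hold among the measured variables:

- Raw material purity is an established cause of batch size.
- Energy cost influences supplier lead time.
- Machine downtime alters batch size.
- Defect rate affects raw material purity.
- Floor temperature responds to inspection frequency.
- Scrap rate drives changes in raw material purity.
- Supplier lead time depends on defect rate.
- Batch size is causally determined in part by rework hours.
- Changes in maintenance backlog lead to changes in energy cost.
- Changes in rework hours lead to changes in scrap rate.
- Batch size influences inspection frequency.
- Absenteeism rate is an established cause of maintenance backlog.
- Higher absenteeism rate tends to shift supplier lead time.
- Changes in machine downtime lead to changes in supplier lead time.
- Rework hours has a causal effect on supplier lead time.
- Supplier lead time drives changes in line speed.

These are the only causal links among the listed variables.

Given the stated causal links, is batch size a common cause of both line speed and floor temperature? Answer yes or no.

Batch size has no stated causal path to line speed. A confounder must cause both variables, so batch size does not qualify.

no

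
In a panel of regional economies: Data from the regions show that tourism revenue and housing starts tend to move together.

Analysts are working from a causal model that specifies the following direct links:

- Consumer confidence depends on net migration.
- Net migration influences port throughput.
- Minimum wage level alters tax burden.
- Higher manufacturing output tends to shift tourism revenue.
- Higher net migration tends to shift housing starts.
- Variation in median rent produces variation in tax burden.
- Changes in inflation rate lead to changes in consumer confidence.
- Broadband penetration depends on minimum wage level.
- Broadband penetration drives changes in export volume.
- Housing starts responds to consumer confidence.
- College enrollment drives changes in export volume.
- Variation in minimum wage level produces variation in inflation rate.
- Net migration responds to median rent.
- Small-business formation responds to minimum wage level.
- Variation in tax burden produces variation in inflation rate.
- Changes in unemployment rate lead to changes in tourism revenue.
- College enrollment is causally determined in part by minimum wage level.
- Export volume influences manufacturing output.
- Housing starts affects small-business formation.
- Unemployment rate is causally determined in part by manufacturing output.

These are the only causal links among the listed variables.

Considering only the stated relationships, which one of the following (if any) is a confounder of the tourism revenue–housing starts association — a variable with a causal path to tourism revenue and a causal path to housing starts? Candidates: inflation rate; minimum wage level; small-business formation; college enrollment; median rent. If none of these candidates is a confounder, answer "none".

minimum wage level

Minimum wage level causes tourism revenue (minimum wage level → broadband penetration → export volume → manufacturing output → tourism revenue) and also causes housing starts (minimum wage level → inflation rate → consumer confidence → housing starts); it is a common cause of both.
Each of the other candidates lacks a causal path to at least one of tourism revenue and housing starts, so they do not confound the relationship.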